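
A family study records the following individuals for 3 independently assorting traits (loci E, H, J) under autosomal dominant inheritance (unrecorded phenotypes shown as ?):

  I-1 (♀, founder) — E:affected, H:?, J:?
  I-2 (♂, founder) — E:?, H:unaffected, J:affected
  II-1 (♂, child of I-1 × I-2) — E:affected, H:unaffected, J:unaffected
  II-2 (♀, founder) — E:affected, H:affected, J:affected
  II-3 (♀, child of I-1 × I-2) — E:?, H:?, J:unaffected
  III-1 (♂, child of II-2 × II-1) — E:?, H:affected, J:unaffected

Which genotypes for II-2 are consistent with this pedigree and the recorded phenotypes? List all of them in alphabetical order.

II-2 ∈ {EE HH Jj, EE Hh Jj, Ee HH Jj, Ee Hh Jj}

E/I-1 aff ·: Ee|EE
E/I-2 ? ·: ee|Ee|EE
E/II-1 aff I-1×I-2: Ee|EE
E/II-2 aff ·: Ee|EE
E/II-3 ? I-1×I-2: ee|Ee|EE
E/III-1 ? II-2×II-1: ee|Ee|EE
⇒ E over [I-1,I-2,II-1,II-2,II-3,III-1]: 74 consistent
H/I-1 ? ·: hh|Hh
H/I-2 un ·: hh
H/II-1 un I-1×I-2: hh
H/II-2 aff ·: Hh|HH
H/II-3 ? I-1×I-2: hh|Hh
H/III-1 aff II-2×II-1: Hh
⇒ H over [I-1,I-2,II-1,II-2,II-3,III-1]: 6 consistent
J/I-1 ? ·: jj|Jj
J/I-2 aff ·: Jj
J/II-1 un I-1×I-2: jj
J/II-2 aff ·: Jj
J/II-3 un I-1×I-2: jj
J/III-1 un II-2×II-1: jj
⇒ J over [I-1,I-2,II-1,II-2,II-3,III-1]: 2 consistent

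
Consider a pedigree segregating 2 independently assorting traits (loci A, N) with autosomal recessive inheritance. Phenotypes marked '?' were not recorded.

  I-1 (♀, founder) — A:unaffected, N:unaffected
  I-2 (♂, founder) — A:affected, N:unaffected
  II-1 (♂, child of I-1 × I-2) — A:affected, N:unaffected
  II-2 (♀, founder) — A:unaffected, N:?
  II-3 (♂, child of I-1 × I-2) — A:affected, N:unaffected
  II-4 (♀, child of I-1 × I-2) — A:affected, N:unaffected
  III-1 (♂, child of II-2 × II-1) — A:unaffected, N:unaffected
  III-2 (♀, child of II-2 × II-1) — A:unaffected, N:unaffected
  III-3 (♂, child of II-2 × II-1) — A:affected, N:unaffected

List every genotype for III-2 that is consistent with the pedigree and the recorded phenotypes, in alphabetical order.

III-2 ∈ {Aa NN, Aa Nn}

A/I-1 un ·: Aa
A/I-2 aff ·: aa
A/II-1 aff I-1×I-2: aa
A/II-2 un ·: Aa
A/II-3 aff I-1×I-2: aa
A/II-4 aff I-1×I-2: aa
A/III-1 un II-2×II-1: Aa
A/III-2 un II-2×II-1: Aa
A/III-3 aff II-2×II-1: aa
⇒ A over [I-1,I-2,II-1,II-2,II-3,II-4,III-1,III-2,III-3]: 1 consistent
N/I-1 un ·: NN|Nn
N/I-2 un ·: NN|Nn
N/II-1 un I-1×I-2: NN|Nn
N/II-2 ? ·: NN|Nn|nn
N/II-3 un I-1×I-2: NN|Nn
N/II-4 un I-1×I-2: NN|Nn
N/III-1 un II-2×II-1: NN|Nn
N/III-2 un II-2×II-1: NN|Nn
N/III-3 un II-2×II-1: NN|Nn
⇒ N over [I-1,I-2,II-1,II-2,II-3,II-4,III-1,III-2,III-3]: 334 consistent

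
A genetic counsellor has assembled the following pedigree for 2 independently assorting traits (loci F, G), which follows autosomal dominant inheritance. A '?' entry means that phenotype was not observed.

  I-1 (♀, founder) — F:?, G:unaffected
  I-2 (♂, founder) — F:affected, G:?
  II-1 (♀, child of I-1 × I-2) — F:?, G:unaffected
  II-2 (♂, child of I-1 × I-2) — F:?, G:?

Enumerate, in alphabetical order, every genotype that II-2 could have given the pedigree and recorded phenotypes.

F/I-1 ? ·: ff|Ff|FF
F/I-2 aff ·: Ff|FF
F/II-1 ? I-1×I-2: ff|Ff|FF
F/II-2 ? I-1×I-2: ff|Ff|FF
⇒ F over [I-1,I-2,II-1,II-2]: 23 consistent
G/I-1 un ·: gg
G/I-2 ? ·: gg|Gg
G/II-1 un I-1×I-2: gg
G/II-2 ? I-1×I-2: gg|Gg
⇒ G over [I-1,I-2,II-1,II-2]: 3 consistent

II-2 ∈ {FF Gg, FF gg, Ff Gg, Ff gg, ff Gg, ff gg}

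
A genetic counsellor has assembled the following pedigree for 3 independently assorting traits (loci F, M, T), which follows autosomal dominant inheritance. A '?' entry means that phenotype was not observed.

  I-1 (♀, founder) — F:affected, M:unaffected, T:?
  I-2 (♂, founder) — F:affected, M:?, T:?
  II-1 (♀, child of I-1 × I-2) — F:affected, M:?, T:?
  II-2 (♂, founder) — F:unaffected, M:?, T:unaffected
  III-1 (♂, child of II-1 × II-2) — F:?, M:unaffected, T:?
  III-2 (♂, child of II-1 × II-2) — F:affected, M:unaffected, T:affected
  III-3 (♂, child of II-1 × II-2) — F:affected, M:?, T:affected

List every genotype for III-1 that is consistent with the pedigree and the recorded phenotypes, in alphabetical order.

F/I-1 aff ·: Ff|FF
F/I-2 aff ·: Ff|FF
F/II-1 aff I-1×I-2: Ff|FF
F/II-2 un ·: ff
F/III-1 ? II-1×II-2: ff|Ff
F/III-2 aff II-1×II-2: Ff
F/III-3 aff II-1×II-2: Ff
⇒ F over [I-1,I-2,II-1,II-2,III-1,III-2,III-3]: 10 consistent
M/I-1 un ·: mm
M/I-2 ? ·: mm|Mm|MM
M/II-1 ? I-1×I-2: mm|Mm
M/II-2 ? ·: mm|Mm
M/III-1 un II-1×II-2: mm
M/III-2 un II-1×II-2: mm
M/III-3 ? II-1×II-2: mm|Mm|MM
⇒ M over [I-1,I-2,II-1,II-2,III-1,III-2,III-3]: 16 consistent
T/I-1 ? ·: tt|Tt|TT
T/I-2 ? ·: tt|Tt|TT
T/II-1 ? I-1×I-2: Tt|TT
T/II-2 un ·: tt
T/III-1 ? II-1×II-2: tt|Tt
T/III-2 aff II-1×II-2: Tt
T/III-3 aff II-1×II-2: Tt
⇒ T over [I-1,I-2,II-1,II-2,III-1,III-2,III-3]: 18 consistent

III-1 ∈ {Ff mm Tt, Ff mm tt, ff mm Tt, ff mm tt}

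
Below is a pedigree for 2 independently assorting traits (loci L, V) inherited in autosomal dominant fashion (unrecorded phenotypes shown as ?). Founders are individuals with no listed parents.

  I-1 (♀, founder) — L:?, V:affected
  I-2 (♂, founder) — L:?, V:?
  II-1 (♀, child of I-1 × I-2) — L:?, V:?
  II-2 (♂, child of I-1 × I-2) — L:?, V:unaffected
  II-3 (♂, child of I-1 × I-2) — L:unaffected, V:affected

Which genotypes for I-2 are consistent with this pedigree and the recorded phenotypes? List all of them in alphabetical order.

L/I-1 ? ·: ll|Ll
L/I-2 ? ·: ll|Ll
L/II-1 ? I-1×I-2: ll|Ll|LL
L/II-2 ? I-1×I-2: ll|Ll|LL
L/II-3 un I-1×I-2: ll
⇒ L over [I-1,I-2,II-1,II-2,II-3]: 18 consistent
V/I-1 aff ·: Vv
V/I-2 ? ·: vv|Vv
V/II-1 ? I-1×I-2: vv|Vv|VV
V/II-2 un I-1×I-2: vv
V/II-3 aff I-1×I-2: Vv|VV
⇒ V over [I-1,I-2,II-1,II-2,II-3]: 8 consistent

I-2 ∈ {Ll Vv, Ll vv, ll Vv, ll vv}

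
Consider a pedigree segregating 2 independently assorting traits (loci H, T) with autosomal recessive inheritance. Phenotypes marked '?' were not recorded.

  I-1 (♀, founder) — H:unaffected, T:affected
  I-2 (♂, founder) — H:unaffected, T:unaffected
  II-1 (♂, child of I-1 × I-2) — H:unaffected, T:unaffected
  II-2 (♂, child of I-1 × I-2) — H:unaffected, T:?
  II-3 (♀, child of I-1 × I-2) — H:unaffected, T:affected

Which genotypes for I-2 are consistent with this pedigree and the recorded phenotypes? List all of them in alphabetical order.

I-2 ∈ {HH Tt, Hh Tt}

H/I-1 un ·: HH|Hh
H/I-2 un ·: HH|Hh
H/II-1 un I-1×I-2: HH|Hh
H/II-2 un I-1×I-2: HH|Hh
H/II-3 un I-1×I-2: HH|Hh
⇒ H over [I-1,I-2,II-1,II-2,II-3]: 25 consistent
T/I-1 aff ·: tt
T/I-2 un ·: Tt
T/II-1 un I-1×I-2: Tt
T/II-2 ? I-1×I-2: Tt|tt
T/II-3 aff I-1×I-2: tt
⇒ T over [I-1,I-2,II-1,II-2,II-3]: 2 consistent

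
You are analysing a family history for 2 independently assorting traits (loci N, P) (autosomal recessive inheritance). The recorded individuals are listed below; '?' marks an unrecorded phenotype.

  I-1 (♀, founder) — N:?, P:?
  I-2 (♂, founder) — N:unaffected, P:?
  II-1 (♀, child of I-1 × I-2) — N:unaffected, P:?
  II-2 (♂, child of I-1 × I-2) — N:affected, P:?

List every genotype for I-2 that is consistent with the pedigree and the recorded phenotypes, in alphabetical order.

I-2 ∈ {Nn PP, Nn Pp, Nn pp}

N/I-1 ? ·: Nn|nn
N/I-2 un ·: Nn
N/II-1 un I-1×I-2: NN|Nn
N/II-2 aff I-1×I-2: nn
⇒ N over [I-1,I-2,II-1,II-2]: 3 consistent
P/I-1 ? ·: PP|Pp|pp
P/I-2 ? ·: PP|Pp|pp
P/II-1 ? I-1×I-2: PP|Pp|pp
P/II-2 ? I-1×I-2: PP|Pp|pp
⇒ P over [I-1,I-2,II-1,II-2]: 29 consistent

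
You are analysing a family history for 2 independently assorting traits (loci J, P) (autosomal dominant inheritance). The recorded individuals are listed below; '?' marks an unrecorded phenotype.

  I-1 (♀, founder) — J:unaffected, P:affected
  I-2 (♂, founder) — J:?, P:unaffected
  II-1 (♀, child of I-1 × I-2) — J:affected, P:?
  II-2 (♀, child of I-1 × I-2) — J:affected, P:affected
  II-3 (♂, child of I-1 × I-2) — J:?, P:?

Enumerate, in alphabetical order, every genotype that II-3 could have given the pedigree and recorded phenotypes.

II-3 ∈ {Jj Pp, Jj pp, jj Pp, jj pp}

J/I-1 un ·: jj
J/I-2 ? ·: Jj|JJ
J/II-1 aff I-1×I-2: Jj
J/II-2 aff I-1×I-2: Jj
J/II-3 ? I-1×I-2: jj|Jj
⇒ J over [I-1,I-2,II-1,II-2,II-3]: 3 consistent
P/I-1 aff ·: Pp|PP
P/I-2 un ·: pp
P/II-1 ? I-1×I-2: pp|Pp
P/II-2 aff I-1×I-2: Pp
P/II-3 ? I-1×I-2: pp|Pp
⇒ P over [I-1,I-2,II-1,II-2,II-3]: 5 consistent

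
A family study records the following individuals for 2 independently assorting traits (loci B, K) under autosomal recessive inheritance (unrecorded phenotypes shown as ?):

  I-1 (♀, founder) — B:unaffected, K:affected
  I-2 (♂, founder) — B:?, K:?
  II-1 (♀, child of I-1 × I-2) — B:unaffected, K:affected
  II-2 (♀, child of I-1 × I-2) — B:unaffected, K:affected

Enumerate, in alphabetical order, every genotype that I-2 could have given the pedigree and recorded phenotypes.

B/I-1 un ·: BB|Bb
B/I-2 ? ·: BB|Bb|bb
B/II-1 un I-1×I-2: BB|Bb
B/II-2 un I-1×I-2: BB|Bb
⇒ B over [I-1,I-2,II-1,II-2]: 15 consistent
K/I-1 aff ·: kk
K/I-2 ? ·: Kk|kk
K/II-1 aff I-1×I-2: kk
K/II-2 aff I-1×I-2: kk
⇒ K over [I-1,I-2,II-1,II-2]: 2 consistent

I-2 ∈ {BB Kk, BB kk, Bb Kk, Bb kk, bb Kk, bb kk}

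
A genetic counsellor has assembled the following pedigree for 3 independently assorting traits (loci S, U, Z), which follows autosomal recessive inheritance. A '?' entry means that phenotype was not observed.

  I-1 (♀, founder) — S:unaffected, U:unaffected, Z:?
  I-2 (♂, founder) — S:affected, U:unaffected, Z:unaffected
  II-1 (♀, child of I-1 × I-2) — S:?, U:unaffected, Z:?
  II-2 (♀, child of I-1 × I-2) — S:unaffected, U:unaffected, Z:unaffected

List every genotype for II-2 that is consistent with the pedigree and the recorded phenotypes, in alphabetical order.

II-2 ∈ {Ss UU ZZ, Ss UU Zz, Ss Uu ZZ, Ss Uu Zz}

S/I-1 un ·: SS|Ss
S/I-2 aff ·: ss
S/II-1 ? I-1×I-2: Ss|ss
S/II-2 un I-1×I-2: Ss
⇒ S over [I-1,I-2,II-1,II-2]: 3 consistent
U/I-1 un ·: UU|Uu
U/I-2 un ·: UU|Uu
U/II-1 un I-1×I-2: UU|Uu
U/II-2 un I-1×I-2: UU|Uu
⇒ U over [I-1,I-2,II-1,II-2]: 13 consistent
Z/I-1 ? ·: ZZ|Zz|zz
Z/I-2 un ·: ZZ|Zz
Z/II-1 ? I-1×I-2: ZZ|Zz|zz
Z/II-2 un I-1×I-2: ZZ|Zz
⇒ Z over [I-1,I-2,II-1,II-2]: 18 consistent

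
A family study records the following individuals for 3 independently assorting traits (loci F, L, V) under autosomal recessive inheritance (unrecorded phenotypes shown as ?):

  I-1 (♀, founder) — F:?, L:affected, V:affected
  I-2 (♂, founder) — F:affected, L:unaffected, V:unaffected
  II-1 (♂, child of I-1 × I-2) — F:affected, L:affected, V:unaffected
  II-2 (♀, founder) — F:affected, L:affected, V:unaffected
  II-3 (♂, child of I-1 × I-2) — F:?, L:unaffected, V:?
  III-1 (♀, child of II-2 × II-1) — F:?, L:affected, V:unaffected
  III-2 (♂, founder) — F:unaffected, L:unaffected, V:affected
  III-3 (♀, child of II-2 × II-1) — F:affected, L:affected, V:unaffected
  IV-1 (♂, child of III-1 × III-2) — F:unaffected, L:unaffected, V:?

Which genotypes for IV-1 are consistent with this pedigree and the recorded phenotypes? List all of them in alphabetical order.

F/I-1 ? ·: Ff|ff
F/I-2 aff ·: ff
F/II-1 aff I-1×I-2: ff
F/II-2 aff ·: ff
F/II-3 ? I-1×I-2: Ff|ff
F/III-1 ? II-2×II-1: ff
F/III-2 un ·: FF|Ff
F/III-3 aff II-2×II-1: ff
F/IV-1 un III-1×III-2: Ff
⇒ F over [I-1,I-2,II-1,II-2,II-3,III-1,III-2,III-3,IV-1]: 6 consistent
L/I-1 aff ·: ll
L/I-2 un ·: Ll
L/II-1 aff I-1×I-2: ll
L/II-2 aff ·: ll
L/II-3 un I-1×I-2: Ll
L/III-1 aff II-2×II-1: ll
L/III-2 un ·: LL|Ll
L/III-3 aff II-2×II-1: ll
L/IV-1 un III-1×III-2: Ll
⇒ L over [I-1,I-2,II-1,II-2,II-3,III-1,III-2,III-3,IV-1]: 2 consistent
V/I-1 aff ·: vv
V/I-2 un ·: VV|Vv
V/II-1 un I-1×I-2: Vv
V/II-2 un ·: VV|Vv
V/II-3 ? I-1×I-2: Vv|vv
V/III-1 un II-2×II-1: VV|Vv
V/III-2 aff ·: vv
V/III-3 un II-2×II-1: VV|Vv
V/IV-1 ? III-1×III-2: Vv|vv
⇒ V over [I-1,I-2,II-1,II-2,II-3,III-1,III-2,III-3,IV-1]: 36 consistent

IV-1 ∈ {Ff Ll Vv, Ff Ll vv}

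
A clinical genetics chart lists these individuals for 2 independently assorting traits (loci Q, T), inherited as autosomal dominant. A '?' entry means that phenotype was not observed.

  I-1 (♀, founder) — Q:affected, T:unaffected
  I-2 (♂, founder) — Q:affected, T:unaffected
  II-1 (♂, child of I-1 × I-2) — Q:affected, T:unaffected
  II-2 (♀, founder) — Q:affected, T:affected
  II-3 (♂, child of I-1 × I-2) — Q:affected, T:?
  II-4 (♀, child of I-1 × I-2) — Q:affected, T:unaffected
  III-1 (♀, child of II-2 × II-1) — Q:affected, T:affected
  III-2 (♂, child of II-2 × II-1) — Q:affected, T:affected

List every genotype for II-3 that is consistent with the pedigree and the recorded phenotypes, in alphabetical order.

Q/I-1 aff ·: Qq|QQ
Q/I-2 aff ·: Qq|QQ
Q/II-1 aff I-1×I-2: Qq|QQ
Q/II-2 aff ·: Qq|QQ
Q/II-3 aff I-1×I-2: Qq|QQ
Q/II-4 aff I-1×I-2: Qq|QQ
Q/III-1 aff II-2×II-1: Qq|QQ
Q/III-2 aff II-2×II-1: Qq|QQ
⇒ Q over [I-1,I-2,II-1,II-2,II-3,II-4,III-1,III-2]: 161 consistent
T/I-1 un ·: tt
T/I-2 un ·: tt
T/II-1 un I-1×I-2: tt
T/II-2 aff ·: Tt|TT
T/II-3 ? I-1×I-2: tt
T/II-4 un I-1×I-2: tt
T/III-1 aff II-2×II-1: Tt
T/III-2 aff II-2×II-1: Tt
⇒ T over [I-1,I-2,II-1,II-2,II-3,II-4,III-1,III-2]: 2 consistent

II-3 ∈ {QQ tt, Qq tt}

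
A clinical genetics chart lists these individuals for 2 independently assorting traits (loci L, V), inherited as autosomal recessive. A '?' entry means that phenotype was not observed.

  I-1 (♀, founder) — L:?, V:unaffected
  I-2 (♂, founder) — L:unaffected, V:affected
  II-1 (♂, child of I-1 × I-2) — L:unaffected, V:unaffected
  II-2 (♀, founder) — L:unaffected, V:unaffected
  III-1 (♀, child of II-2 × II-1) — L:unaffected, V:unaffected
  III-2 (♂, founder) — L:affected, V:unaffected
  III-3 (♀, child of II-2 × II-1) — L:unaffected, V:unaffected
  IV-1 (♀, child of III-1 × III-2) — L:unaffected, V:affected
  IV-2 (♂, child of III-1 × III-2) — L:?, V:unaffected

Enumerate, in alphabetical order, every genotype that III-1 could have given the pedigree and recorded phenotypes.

L/I-1 ? ·: LL|Ll|ll
L/I-2 un ·: LL|Ll
L/II-1 un I-1×I-2: LL|Ll
L/II-2 un ·: LL|Ll
L/III-1 un II-2×II-1: LL|Ll
L/III-2 aff ·: ll
L/III-3 un II-2×II-1: LL|Ll
L/IV-1 un III-1×III-2: Ll
L/IV-2 ? III-1×III-2: Ll|ll
⇒ L over [I-1,I-2,II-1,II-2,III-1,III-2,III-3,IV-1,IV-2]: 88 consistent
V/I-1 un ·: VV|Vv
V/I-2 aff ·: vv
V/II-1 un I-1×I-2: Vv
V/II-2 un ·: VV|Vv
V/III-1 un II-2×II-1: Vv
V/III-2 un ·: Vv
V/III-3 un II-2×II-1: VV|Vv
V/IV-1 aff III-1×III-2: vv
V/IV-2 un III-1×III-2: VV|Vv
⇒ V over [I-1,I-2,II-1,II-2,III-1,III-2,III-3,IV-1,IV-2]: 16 consistent

III-1 ∈ {LL Vv, Ll Vv}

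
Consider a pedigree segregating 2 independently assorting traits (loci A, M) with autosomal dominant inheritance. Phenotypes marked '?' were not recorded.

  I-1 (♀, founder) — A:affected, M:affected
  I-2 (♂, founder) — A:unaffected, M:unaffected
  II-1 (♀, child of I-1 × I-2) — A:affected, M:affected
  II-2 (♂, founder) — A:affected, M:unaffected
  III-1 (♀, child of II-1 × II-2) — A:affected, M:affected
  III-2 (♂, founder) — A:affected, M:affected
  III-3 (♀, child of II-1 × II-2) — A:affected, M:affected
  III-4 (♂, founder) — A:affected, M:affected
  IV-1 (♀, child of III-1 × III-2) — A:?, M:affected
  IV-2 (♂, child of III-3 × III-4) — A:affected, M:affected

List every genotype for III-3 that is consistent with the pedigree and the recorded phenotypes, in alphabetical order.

A/I-1 aff ·: Aa|AA
A/I-2 un ·: aa
A/II-1 aff I-1×I-2: Aa
A/II-2 aff ·: Aa|AA
A/III-1 aff II-1×II-2: Aa|AA
A/III-2 aff ·: Aa|AA
A/III-3 aff II-1×II-2: Aa|AA
A/III-4 aff ·: Aa|AA
A/IV-1 ? III-1×III-2: aa|Aa|AA
A/IV-2 aff III-3×III-4: Aa|AA
⇒ A over [I-1,I-2,II-1,II-2,III-1,III-2,III-3,III-4,IV-1,IV-2]: 224 consistent
M/I-1 aff ·: Mm|MM
M/I-2 un ·: mm
M/II-1 aff I-1×I-2: Mm
M/II-2 un ·: mm
M/III-1 aff II-1×II-2: Mm
M/III-2 aff ·: Mm|MM
M/III-3 aff II-1×II-2: Mm
M/III-4 aff ·: Mm|MM
M/IV-1 aff III-1×III-2: Mm|MM
M/IV-2 aff III-3×III-4: Mm|MM
⇒ M over [I-1,I-2,II-1,II-2,III-1,III-2,III-3,III-4,IV-1,IV-2]: 32 consistent

III-3 ∈ {AA Mm, Aa Mm}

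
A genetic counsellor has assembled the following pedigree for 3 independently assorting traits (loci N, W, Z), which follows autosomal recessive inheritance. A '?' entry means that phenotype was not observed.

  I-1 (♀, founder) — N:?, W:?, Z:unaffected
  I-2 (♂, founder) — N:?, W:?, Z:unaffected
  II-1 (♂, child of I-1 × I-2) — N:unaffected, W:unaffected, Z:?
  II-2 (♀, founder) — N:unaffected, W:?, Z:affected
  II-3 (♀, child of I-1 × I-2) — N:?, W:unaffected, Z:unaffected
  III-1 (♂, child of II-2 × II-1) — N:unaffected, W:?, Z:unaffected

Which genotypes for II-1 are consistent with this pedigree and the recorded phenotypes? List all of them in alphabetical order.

II-1 ∈ {NN WW ZZ, NN WW Zz, NN Ww ZZ, NN Ww Zz, Nn WW ZZ, Nn WW Zz, Nn Ww ZZ, Nn Ww Zz}

N/I-1 ? ·: NN|Nn|nn
N/I-2 ? ·: NN|Nn|nn
N/II-1 un I-1×I-2: NN|Nn
N/II-2 un ·: NN|Nn
N/II-3 ? I-1×I-2: NN|Nn|nn
N/III-1 un II-2×II-1: NN|Nn
⇒ N over [I-1,I-2,II-1,II-2,II-3,III-1]: 76 consistent
W/I-1 ? ·: WW|Ww|ww
W/I-2 ? ·: WW|Ww|ww
W/II-1 un I-1×I-2: WW|Ww
W/II-2 ? ·: WW|Ww|ww
W/II-3 un I-1×I-2: WW|Ww
W/III-1 ? II-2×II-1: WW|Ww|ww
⇒ W over [I-1,I-2,II-1,II-2,II-3,III-1]: 98 consistent
Z/I-1 un ·: ZZ|Zz
Z/I-2 un ·: ZZ|Zz
Z/II-1 ? I-1×I-2: ZZ|Zz
Z/II-2 aff ·: zz
Z/II-3 un I-1×I-2: ZZ|Zz
Z/III-1 un II-2×II-1: Zz
⇒ Z over [I-1,I-2,II-1,II-2,II-3,III-1]: 13 consistent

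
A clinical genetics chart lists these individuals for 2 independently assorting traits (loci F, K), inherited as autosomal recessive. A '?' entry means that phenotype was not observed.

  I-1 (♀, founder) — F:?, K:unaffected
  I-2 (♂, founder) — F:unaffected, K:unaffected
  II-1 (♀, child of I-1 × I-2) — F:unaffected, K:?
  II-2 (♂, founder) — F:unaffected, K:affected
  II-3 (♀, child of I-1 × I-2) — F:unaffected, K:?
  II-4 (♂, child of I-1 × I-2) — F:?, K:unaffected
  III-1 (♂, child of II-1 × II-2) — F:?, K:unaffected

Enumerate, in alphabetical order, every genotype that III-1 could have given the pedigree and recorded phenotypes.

III-1 ∈ {FF Kk, Ff Kk, ff Kk}

F/I-1 ? ·: FF|Ff|ff
F/I-2 un ·: FF|Ff
F/II-1 un I-1×I-2: FF|Ff
F/II-2 un ·: FF|Ff
F/II-3 un I-1×I-2: FF|Ff
F/II-4 ? I-1×I-2: FF|Ff|ff
F/III-1 ? II-1×II-2: FF|Ff|ff
⇒ F over [I-1,I-2,II-1,II-2,II-3,II-4,III-1]: 130 consistent
K/I-1 un ·: KK|Kk
K/I-2 un ·: KK|Kk
K/II-1 ? I-1×I-2: KK|Kk
K/II-2 aff ·: kk
K/II-3 ? I-1×I-2: KK|Kk|kk
K/II-4 un I-1×I-2: KK|Kk
K/III-1 un II-1×II-2: Kk
⇒ K over [I-1,I-2,II-1,II-2,II-3,II-4,III-1]: 29 consistent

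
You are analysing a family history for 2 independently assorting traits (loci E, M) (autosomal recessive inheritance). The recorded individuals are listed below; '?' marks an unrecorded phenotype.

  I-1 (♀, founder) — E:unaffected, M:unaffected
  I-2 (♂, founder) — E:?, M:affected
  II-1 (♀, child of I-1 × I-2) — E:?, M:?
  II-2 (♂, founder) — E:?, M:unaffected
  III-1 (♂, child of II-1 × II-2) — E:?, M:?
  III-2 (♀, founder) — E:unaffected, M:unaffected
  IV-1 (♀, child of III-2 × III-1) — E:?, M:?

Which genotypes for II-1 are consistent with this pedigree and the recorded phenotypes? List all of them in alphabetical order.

II-1 ∈ {EE Mm, EE mm, Ee Mm, Ee mm, ee Mm, ee mm}

E/I-1 un ·: EE|Ee
E/I-2 ? ·: EE|Ee|ee
E/II-1 ? I-1×I-2: EE|Ee|ee
E/II-2 ? ·: EE|Ee|ee
E/III-1 ? II-1×II-2: EE|Ee|ee
E/III-2 un ·: EE|Ee
E/IV-1 ? III-2×III-1: EE|Ee|ee
⇒ E over [I-1,I-2,II-1,II-2,III-1,III-2,IV-1]: 231 consistent
M/I-1 un ·: MM|Mm
M/I-2 aff ·: mm
M/II-1 ? I-1×I-2: Mm|mm
M/II-2 un ·: MM|Mm
M/III-1 ? II-1×II-2: MM|Mm|mm
M/III-2 un ·: MM|Mm
M/IV-1 ? III-2×III-1: MM|Mm|mm
⇒ M over [I-1,I-2,II-1,II-2,III-1,III-2,IV-1]: 51 consistent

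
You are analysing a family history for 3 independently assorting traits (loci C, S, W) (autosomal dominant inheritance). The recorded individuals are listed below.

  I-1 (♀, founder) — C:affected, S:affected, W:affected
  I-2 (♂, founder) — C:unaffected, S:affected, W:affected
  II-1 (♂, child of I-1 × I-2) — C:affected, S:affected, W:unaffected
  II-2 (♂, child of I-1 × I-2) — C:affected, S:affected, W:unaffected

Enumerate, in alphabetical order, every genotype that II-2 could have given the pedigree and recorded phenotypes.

C/I-1 aff ·: Cc|CC
C/I-2 un ·: cc
C/II-1 aff I-1×I-2: Cc
C/II-2 aff I-1×I-2: Cc
⇒ C over [I-1,I-2,II-1,II-2]: 2 consistent
S/I-1 aff ·: Ss|SS
S/I-2 aff ·: Ss|SS
S/II-1 aff I-1×I-2: Ss|SS
S/II-2 aff I-1×I-2: Ss|SS
⇒ S over [I-1,I-2,II-1,II-2]: 13 consistent
W/I-1 aff ·: Ww
W/I-2 aff ·: Ww
W/II-1 un I-1×I-2: ww
W/II-2 un I-1×I-2: ww
⇒ W over [I-1,I-2,II-1,II-2]: 1 consistent

II-2 ∈ {Cc SS ww, Cc Ss ww}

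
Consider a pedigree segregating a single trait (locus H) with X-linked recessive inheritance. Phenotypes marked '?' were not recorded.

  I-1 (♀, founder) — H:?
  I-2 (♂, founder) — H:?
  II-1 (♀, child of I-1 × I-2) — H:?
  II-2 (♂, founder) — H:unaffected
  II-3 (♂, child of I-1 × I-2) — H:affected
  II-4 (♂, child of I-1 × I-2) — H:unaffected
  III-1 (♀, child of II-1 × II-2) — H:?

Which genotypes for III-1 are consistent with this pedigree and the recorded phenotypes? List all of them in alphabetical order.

III-1 ∈ {X^HX^H, X^HX^h}

H/I-1 ? ·: X^HX^h
H/I-2 ? ·: X^HY|X^hY
H/II-1 ? I-1×I-2: X^HX^H|X^HX^h|X^hX^h
H/II-2 un ·: X^HY
H/II-3 aff I-1×I-2: X^hY
H/II-4 un I-1×I-2: X^HY
H/III-1 ? II-1×II-2: X^HX^H|X^HX^h
⇒ H over [I-1,I-2,II-1,II-2,II-3,II-4,III-1]: 6 consistent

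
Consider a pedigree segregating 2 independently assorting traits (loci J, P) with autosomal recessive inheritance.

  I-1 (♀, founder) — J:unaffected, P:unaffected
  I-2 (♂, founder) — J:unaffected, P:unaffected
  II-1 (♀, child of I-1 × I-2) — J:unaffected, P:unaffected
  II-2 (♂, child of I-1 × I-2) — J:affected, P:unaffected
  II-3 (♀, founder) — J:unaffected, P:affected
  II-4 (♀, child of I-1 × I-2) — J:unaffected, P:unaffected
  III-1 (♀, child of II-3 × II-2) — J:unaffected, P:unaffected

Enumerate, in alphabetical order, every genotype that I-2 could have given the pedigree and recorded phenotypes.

I-2 ∈ {Jj PP, Jj Pp}

J/I-1 un ·: Jj
J/I-2 un ·: Jj
J/II-1 un I-1×I-2: JJ|Jj
J/II-2 aff I-1×I-2: jj
J/II-3 un ·: JJ|Jj
J/II-4 un I-1×I-2: JJ|Jj
J/III-1 un II-3×II-2: Jj
⇒ J over [I-1,I-2,II-1,II-2,II-3,II-4,III-1]: 8 consistent
P/I-1 un ·: PP|Pp
P/I-2 un ·: PP|Pp
P/II-1 un I-1×I-2: PP|Pp
P/II-2 un I-1×I-2: PP|Pp
P/II-3 aff ·: pp
P/II-4 un I-1×I-2: PP|Pp
P/III-1 un II-3×II-2: Pp
⇒ P over [I-1,I-2,II-1,II-2,II-3,II-4,III-1]: 25 consistent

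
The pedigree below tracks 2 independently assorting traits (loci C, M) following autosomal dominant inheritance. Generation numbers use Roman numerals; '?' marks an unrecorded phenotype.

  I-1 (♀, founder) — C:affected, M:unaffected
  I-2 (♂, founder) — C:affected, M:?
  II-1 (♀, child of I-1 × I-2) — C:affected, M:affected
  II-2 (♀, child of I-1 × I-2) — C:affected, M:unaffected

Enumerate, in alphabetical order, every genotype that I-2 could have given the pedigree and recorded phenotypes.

I-2 ∈ {CC Mm, Cc Mm}

C/I-1 aff ·: Cc|CC
C/I-2 aff ·: Cc|CC
C/II-1 aff I-1×I-2: Cc|CC
C/II-2 aff I-1×I-2: Cc|CC
⇒ C over [I-1,I-2,II-1,II-2]: 13 consistent
M/I-1 un ·: mm
M/I-2 ? ·: Mm
M/II-1 aff I-1×I-2: Mm
M/II-2 un I-1×I-2: mm
⇒ M over [I-1,I-2,II-1,II-2]: 1 consistent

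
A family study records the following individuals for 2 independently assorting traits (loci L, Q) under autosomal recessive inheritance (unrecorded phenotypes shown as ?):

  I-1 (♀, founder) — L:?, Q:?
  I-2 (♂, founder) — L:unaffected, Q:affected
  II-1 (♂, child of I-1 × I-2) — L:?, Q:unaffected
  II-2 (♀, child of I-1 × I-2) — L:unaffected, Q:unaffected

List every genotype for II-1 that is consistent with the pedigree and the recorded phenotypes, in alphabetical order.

II-1 ∈ {LL Qq, Ll Qq, ll Qq}

L/I-1 ? ·: LL|Ll|ll
L/I-2 un ·: LL|Ll
L/II-1 ? I-1×I-2: LL|Ll|ll
L/II-2 un I-1×I-2: LL|Ll
⇒ L over [I-1,I-2,II-1,II-2]: 18 consistent
Q/I-1 ? ·: QQ|Qq
Q/I-2 aff ·: qq
Q/II-1 un I-1×I-2: Qq
Q/II-2 un I-1×I-2: Qq
⇒ Q over [I-1,I-2,II-1,II-2]: 2 consistent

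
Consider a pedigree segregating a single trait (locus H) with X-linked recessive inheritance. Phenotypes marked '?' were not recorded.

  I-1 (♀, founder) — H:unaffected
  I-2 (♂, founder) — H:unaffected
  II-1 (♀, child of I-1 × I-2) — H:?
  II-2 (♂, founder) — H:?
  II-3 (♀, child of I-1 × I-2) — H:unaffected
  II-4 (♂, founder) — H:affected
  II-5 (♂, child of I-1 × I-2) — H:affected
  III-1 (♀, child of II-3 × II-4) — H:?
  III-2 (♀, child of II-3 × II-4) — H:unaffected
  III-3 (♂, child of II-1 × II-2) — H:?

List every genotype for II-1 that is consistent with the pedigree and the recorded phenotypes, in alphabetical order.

II-1 ∈ {X^HX^H, X^HX^h}

H/I-1 un ·: X^HX^h
H/I-2 un ·: X^HY
H/II-1 ? I-1×I-2: X^HX^H|X^HX^h
H/II-2 ? ·: X^HY|X^hY
H/II-3 un I-1×I-2: X^HX^H|X^HX^h
H/II-4 aff ·: X^hY
H/II-5 aff I-1×I-2: X^hY
H/III-1 ? II-3×II-4: X^HX^h|X^hX^h
H/III-2 un II-3×II-4: X^HX^h
H/III-3 ? II-1×II-2: X^HY|X^hY
⇒ H over [I-1,I-2,II-1,II-2,II-3,II-4,II-5,III-1,III-2,III-3]: 18 consistent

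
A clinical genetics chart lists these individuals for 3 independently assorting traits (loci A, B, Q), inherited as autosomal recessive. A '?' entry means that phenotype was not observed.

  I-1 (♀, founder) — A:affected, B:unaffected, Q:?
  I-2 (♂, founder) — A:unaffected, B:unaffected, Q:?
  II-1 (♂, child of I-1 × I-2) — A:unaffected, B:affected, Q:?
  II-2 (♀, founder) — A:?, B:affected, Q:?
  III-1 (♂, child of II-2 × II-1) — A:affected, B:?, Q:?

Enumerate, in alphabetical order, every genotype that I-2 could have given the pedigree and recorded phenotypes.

A/I-1 aff ·: aa
A/I-2 un ·: AA|Aa
A/II-1 un I-1×I-2: Aa
A/II-2 ? ·: Aa|aa
A/III-1 aff II-2×II-1: aa
⇒ A over [I-1,I-2,II-1,II-2,III-1]: 4 consistent
B/I-1 un ·: Bb
B/I-2 un ·: Bb
B/II-1 aff I-1×I-2: bb
B/II-2 aff ·: bb
B/III-1 ? II-2×II-1: bb
⇒ B over [I-1,I-2,II-1,II-2,III-1]: 1 consistent
Q/I-1 ? ·: QQ|Qq|qq
Q/I-2 ? ·: QQ|Qq|qq
Q/II-1 ? I-1×I-2: QQ|Qq|qq
Q/II-2 ? ·: QQ|Qq|qq
Q/III-1 ? II-2×II-1: QQ|Qq|qq
⇒ Q over [I-1,I-2,II-1,II-2,III-1]: 81 consistent

I-2 ∈ {AA Bb QQ, AA Bb Qq, AA Bb qq, Aa Bb QQ, Aa Bb Qq, Aa Bb qq}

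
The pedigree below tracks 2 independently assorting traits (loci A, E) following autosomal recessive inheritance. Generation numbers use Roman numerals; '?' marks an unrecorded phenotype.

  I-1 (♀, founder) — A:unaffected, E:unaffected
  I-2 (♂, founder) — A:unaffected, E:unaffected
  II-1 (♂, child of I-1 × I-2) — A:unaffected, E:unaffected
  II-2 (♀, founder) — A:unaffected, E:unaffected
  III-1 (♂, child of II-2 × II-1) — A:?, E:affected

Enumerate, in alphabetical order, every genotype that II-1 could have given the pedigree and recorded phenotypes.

A/I-1 un ·: AA|Aa
A/I-2 un ·: AA|Aa
A/II-1 un I-1×I-2: AA|Aa
A/II-2 un ·: AA|Aa
A/III-1 ? II-2×II-1: AA|Aa|aa
⇒ A over [I-1,I-2,II-1,II-2,III-1]: 27 consistent
E/I-1 un ·: EE|Ee
E/I-2 un ·: EE|Ee
E/II-1 un I-1×I-2: Ee
E/II-2 un ·: Ee
E/III-1 aff II-2×II-1: ee
⇒ E over [I-1,I-2,II-1,II-2,III-1]: 3 consistent

II-1 ∈ {AA Ee, Aa Ee}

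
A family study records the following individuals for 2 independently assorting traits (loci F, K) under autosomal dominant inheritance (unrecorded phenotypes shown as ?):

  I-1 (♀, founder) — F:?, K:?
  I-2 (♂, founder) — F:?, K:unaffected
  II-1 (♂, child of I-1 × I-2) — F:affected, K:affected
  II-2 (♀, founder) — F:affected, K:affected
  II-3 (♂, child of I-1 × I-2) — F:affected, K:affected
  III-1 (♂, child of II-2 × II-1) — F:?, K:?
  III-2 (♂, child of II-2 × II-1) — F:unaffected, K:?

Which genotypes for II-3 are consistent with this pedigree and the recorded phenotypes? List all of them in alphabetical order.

II-3 ∈ {FF Kk, Ff Kk}

F/I-1 ? ·: ff|Ff|FF
F/I-2 ? ·: ff|Ff|FF
F/II-1 aff I-1×I-2: Ff
F/II-2 aff ·: Ff
F/II-3 aff I-1×I-2: Ff|FF
F/III-1 ? II-2×II-1: ff|Ff|FF
F/III-2 un II-2×II-1: ff
⇒ F over [I-1,I-2,II-1,II-2,II-3,III-1,III-2]: 30 consistent
K/I-1 ? ·: Kk|KK
K/I-2 un ·: kk
K/II-1 aff I-1×I-2: Kk
K/II-2 aff ·: Kk|KK
K/II-3 aff I-1×I-2: Kk
K/III-1 ? II-2×II-1: kk|Kk|KK
K/III-2 ? II-2×II-1: kk|Kk|KK
⇒ K over [I-1,I-2,II-1,II-2,II-3,III-1,III-2]: 26 consistent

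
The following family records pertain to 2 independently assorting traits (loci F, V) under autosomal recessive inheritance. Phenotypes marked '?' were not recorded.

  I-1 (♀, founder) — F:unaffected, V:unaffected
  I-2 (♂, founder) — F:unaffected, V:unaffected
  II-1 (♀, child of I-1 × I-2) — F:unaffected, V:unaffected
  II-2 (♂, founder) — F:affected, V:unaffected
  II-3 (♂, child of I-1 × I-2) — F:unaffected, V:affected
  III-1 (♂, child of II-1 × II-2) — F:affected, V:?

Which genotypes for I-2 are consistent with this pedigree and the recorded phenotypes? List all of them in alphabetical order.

F/I-1 un ·: FF|Ff
F/I-2 un ·: FF|Ff
F/II-1 un I-1×I-2: Ff
F/II-2 aff ·: ff
F/II-3 un I-1×I-2: FF|Ff
F/III-1 aff II-1×II-2: ff
⇒ F over [I-1,I-2,II-1,II-2,II-3,III-1]: 6 consistent
V/I-1 un ·: Vv
V/I-2 un ·: Vv
V/II-1 un I-1×I-2: VV|Vv
V/II-2 un ·: VV|Vv
V/II-3 aff I-1×I-2: vv
V/III-1 ? II-1×II-2: VV|Vv|vv
⇒ V over [I-1,I-2,II-1,II-2,II-3,III-1]: 8 consistent

I-2 ∈ {FF Vv, Ff Vv}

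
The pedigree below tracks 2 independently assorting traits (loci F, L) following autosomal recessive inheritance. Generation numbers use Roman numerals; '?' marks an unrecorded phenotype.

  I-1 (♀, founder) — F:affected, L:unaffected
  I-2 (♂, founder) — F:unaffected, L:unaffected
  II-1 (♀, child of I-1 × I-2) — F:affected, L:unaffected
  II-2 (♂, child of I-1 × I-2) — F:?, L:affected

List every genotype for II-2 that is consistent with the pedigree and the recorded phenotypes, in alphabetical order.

II-2 ∈ {Ff ll, ff ll}

F/I-1 aff ·: ff
F/I-2 un ·: Ff
F/II-1 aff I-1×I-2: ff
F/II-2 ? I-1×I-2: Ff|ff
⇒ F over [I-1,I-2,II-1,II-2]: 2 consistent
L/I-1 un ·: Ll
L/I-2 un ·: Ll
L/II-1 un I-1×I-2: LL|Ll
L/II-2 aff I-1×I-2: ll
⇒ L over [I-1,I-2,II-1,II-2]: 2 consistent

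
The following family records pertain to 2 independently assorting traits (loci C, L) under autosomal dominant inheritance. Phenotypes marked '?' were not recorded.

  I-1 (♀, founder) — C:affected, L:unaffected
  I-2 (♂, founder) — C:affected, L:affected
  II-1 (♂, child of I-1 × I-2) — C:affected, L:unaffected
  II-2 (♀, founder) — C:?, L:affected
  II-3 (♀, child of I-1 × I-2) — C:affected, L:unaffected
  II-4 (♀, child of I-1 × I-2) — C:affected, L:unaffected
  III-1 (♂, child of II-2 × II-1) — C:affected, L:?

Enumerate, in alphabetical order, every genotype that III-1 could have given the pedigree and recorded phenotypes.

C/I-1 aff ·: Cc|CC
C/I-2 aff ·: Cc|CC
C/II-1 aff I-1×I-2: Cc|CC
C/II-2 ? ·: cc|Cc|CC
C/II-3 aff I-1×I-2: Cc|CC
C/II-4 aff I-1×I-2: Cc|CC
C/III-1 aff II-2×II-1: Cc|CC
⇒ C over [I-1,I-2,II-1,II-2,II-3,II-4,III-1]: 112 consistent
L/I-1 un ·: ll
L/I-2 aff ·: Ll
L/II-1 un I-1×I-2: ll
L/II-2 aff ·: Ll|LL
L/II-3 un I-1×I-2: ll
L/II-4 un I-1×I-2: ll
L/III-1 ? II-2×II-1: ll|Ll
⇒ L over [I-1,I-2,II-1,II-2,II-3,II-4,III-1]: 3 consistent

III-1 ∈ {CC Ll, CC ll, Cc Ll, Cc ll}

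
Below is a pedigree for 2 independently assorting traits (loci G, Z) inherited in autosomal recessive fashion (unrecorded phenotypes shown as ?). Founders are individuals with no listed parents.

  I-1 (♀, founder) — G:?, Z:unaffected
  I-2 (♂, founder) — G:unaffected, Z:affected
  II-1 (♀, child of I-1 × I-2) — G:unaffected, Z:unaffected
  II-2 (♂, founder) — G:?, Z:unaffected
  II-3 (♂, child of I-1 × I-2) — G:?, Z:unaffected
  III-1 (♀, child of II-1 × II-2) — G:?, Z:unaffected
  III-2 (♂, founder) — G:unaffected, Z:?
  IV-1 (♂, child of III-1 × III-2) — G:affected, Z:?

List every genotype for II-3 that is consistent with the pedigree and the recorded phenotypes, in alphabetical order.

II-3 ∈ {GG Zz, Gg Zz, gg Zz}

G/I-1 ? ·: GG|Gg|gg
G/I-2 un ·: GG|Gg
G/II-1 un I-1×I-2: GG|Gg
G/II-2 ? ·: GG|Gg|gg
G/II-3 ? I-1×I-2: GG|Gg|gg
G/III-1 ? II-1×II-2: Gg|gg
G/III-2 un ·: Gg
G/IV-1 aff III-1×III-2: gg
⇒ G over [I-1,I-2,II-1,II-2,II-3,III-1,III-2,IV-1]: 66 consistent
Z/I-1 un ·: ZZ|Zz
Z/I-2 aff ·: zz
Z/II-1 un I-1×I-2: Zz
Z/II-2 un ·: ZZ|Zz
Z/II-3 un I-1×I-2: Zz
Z/III-1 un II-1×II-2: ZZ|Zz
Z/III-2 ? ·: ZZ|Zz|zz
Z/IV-1 ? III-1×III-2: ZZ|Zz|zz
⇒ Z over [I-1,I-2,II-1,II-2,II-3,III-1,III-2,IV-1]: 44 consistent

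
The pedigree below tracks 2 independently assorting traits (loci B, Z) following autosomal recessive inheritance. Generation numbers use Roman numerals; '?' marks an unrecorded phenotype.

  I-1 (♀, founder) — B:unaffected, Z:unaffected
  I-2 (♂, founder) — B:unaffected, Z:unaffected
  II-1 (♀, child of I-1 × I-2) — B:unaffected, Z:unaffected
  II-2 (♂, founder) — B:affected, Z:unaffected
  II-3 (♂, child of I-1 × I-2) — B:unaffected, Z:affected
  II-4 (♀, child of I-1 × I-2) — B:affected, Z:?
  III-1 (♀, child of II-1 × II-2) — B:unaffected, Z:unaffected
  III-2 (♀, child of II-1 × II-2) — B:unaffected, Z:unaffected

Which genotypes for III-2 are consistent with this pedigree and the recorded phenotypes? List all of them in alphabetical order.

B/I-1 un ·: Bb
B/I-2 un ·: Bb
B/II-1 un I-1×I-2: BB|Bb
B/II-2 aff ·: bb
B/II-3 un I-1×I-2: BB|Bb
B/II-4 aff I-1×I-2: bb
B/III-1 un II-1×II-2: Bb
B/III-2 un II-1×II-2: Bb
⇒ B over [I-1,I-2,II-1,II-2,II-3,II-4,III-1,III-2]: 4 consistent
Z/I-1 un ·: Zz
Z/I-2 un ·: Zz
Z/II-1 un I-1×I-2: ZZ|Zz
Z/II-2 un ·: ZZ|Zz
Z/II-3 aff I-1×I-2: zz
Z/II-4 ? I-1×I-2: ZZ|Zz|zz
Z/III-1 un II-1×II-2: ZZ|Zz
Z/III-2 un II-1×II-2: ZZ|Zz
⇒ Z over [I-1,I-2,II-1,II-2,II-3,II-4,III-1,III-2]: 39 consistent

III-2 ∈ {Bb ZZ, Bb Zz}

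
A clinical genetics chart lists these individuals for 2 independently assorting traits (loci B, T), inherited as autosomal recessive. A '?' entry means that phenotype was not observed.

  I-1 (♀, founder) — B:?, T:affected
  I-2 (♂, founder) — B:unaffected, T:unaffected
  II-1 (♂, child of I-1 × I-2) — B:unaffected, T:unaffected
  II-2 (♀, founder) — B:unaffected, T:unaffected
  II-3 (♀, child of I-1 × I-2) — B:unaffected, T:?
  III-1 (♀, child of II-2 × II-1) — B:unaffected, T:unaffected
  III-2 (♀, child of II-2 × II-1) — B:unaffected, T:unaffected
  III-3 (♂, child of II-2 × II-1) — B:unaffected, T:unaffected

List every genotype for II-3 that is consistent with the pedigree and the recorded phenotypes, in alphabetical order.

B/I-1 ? ·: BB|Bb|bb
B/I-2 un ·: BB|Bb
B/II-1 un I-1×I-2: BB|Bb
B/II-2 un ·: BB|Bb
B/II-3 un I-1×I-2: BB|Bb
B/III-1 un II-2×II-1: BB|Bb
B/III-2 un II-2×II-1: BB|Bb
B/III-3 un II-2×II-1: BB|Bb
⇒ B over [I-1,I-2,II-1,II-2,II-3,III-1,III-2,III-3]: 191 consistent
T/I-1 aff ·: tt
T/I-2 un ·: TT|Tt
T/II-1 un I-1×I-2: Tt
T/II-2 un ·: TT|Tt
T/II-3 ? I-1×I-2: Tt|tt
T/III-1 un II-2×II-1: TT|Tt
T/III-2 un II-2×II-1: TT|Tt
T/III-3 un II-2×II-1: TT|Tt
⇒ T over [I-1,I-2,II-1,II-2,II-3,III-1,III-2,III-3]: 48 consistent

II-3 ∈ {BB Tt, BB tt, Bb Tt, Bb tt}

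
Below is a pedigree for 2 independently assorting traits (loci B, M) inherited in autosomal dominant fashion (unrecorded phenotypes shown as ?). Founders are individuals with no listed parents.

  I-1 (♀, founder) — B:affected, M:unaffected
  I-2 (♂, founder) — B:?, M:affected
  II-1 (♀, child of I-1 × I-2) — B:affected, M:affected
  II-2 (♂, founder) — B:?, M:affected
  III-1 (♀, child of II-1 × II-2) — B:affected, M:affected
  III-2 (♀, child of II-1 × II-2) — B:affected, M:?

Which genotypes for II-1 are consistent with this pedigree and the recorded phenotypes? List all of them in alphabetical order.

II-1 ∈ {BB Mm, Bb Mm}

B/I-1 aff ·: Bb|BB
B/I-2 ? ·: bb|Bb|BB
B/II-1 aff I-1×I-2: Bb|BB
B/II-2 ? ·: bb|Bb|BB
B/III-1 aff II-1×II-2: Bb|BB
B/III-2 aff II-1×II-2: Bb|BB
⇒ B over [I-1,I-2,II-1,II-2,III-1,III-2]: 69 consistent
M/I-1 un ·: mm
M/I-2 aff ·: Mm|MM
M/II-1 aff I-1×I-2: Mm
M/II-2 aff ·: Mm|MM
M/III-1 aff II-1×II-2: Mm|MM
M/III-2 ? II-1×II-2: mm|Mm|MM
⇒ M over [I-1,I-2,II-1,II-2,III-1,III-2]: 20 consistent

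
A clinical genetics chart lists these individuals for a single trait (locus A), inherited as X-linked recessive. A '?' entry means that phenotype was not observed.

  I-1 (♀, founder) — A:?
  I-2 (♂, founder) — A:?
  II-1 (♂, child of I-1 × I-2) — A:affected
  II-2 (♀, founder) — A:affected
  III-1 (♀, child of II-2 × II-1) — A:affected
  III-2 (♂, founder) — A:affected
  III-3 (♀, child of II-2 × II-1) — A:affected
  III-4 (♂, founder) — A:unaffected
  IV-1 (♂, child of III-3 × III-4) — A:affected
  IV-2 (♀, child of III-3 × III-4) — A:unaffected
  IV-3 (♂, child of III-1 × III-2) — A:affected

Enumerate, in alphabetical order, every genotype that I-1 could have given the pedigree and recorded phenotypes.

I-1 ∈ {X^AX^a, X^aX^a}

A/I-1 ? ·: X^AX^a|X^aX^a
A/I-2 ? ·: X^AY|X^aY
A/II-1 aff I-1×I-2: X^aY
A/II-2 aff ·: X^aX^a
A/III-1 aff II-2×II-1: X^aX^a
A/III-2 aff ·: X^aY
A/III-3 aff II-2×II-1: X^aX^a
A/III-4 un ·: X^AY
A/IV-1 aff III-3×III-4: X^aY
A/IV-2 un III-3×III-4: X^AX^a
A/IV-3 aff III-1×III-2: X^aY
⇒ A over [I-1,I-2,II-1,II-2,III-1,III-2,III-3,III-4,IV-1,IV-2,IV-3]: 4 consistent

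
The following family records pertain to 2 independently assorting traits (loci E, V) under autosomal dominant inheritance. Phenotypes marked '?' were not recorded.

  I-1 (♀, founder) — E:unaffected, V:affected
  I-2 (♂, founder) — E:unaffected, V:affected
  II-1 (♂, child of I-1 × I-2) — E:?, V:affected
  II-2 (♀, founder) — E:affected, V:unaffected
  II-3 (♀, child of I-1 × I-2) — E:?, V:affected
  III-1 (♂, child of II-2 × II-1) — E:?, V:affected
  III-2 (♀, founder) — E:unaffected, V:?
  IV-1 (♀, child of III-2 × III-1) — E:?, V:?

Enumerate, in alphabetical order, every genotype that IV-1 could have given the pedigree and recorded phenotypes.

IV-1 ∈ {Ee VV, Ee Vv, Ee vv, ee VV, ee Vv, ee vv}

E/I-1 un ·: ee
E/I-2 un ·: ee
E/II-1 ? I-1×I-2: ee
E/II-2 aff ·: Ee|EE
E/II-3 ? I-1×I-2: ee
E/III-1 ? II-2×II-1: ee|Ee
E/III-2 un ·: ee
E/IV-1 ? III-2×III-1: ee|Ee
⇒ E over [I-1,I-2,II-1,II-2,II-3,III-1,III-2,IV-1]: 5 consistent
V/I-1 aff ·: Vv|VV
V/I-2 aff ·: Vv|VV
V/II-1 aff I-1×I-2: Vv|VV
V/II-2 un ·: vv
V/II-3 aff I-1×I-2: Vv|VV
V/III-1 aff II-2×II-1: Vv
V/III-2 ? ·: vv|Vv|VV
V/IV-1 ? III-2×III-1: vv|Vv|VV
⇒ V over [I-1,I-2,II-1,II-2,II-3,III-1,III-2,IV-1]: 91 consistent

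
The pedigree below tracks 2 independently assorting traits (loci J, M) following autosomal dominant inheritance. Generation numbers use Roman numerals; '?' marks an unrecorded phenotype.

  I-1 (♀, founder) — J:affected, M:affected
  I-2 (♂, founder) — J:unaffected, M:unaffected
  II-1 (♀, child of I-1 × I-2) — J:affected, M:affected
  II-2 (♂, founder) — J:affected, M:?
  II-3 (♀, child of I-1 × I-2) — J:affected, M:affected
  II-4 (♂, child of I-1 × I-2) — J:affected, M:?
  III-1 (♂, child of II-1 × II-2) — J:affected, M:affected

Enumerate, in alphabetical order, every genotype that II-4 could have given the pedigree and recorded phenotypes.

II-4 ∈ {Jj Mm, Jj mm}

J/I-1 aff ·: Jj|JJ
J/I-2 un ·: jj
J/II-1 aff I-1×I-2: Jj
J/II-2 aff ·: Jj|JJ
J/II-3 aff I-1×I-2: Jj
J/II-4 aff I-1×I-2: Jj
J/III-1 aff II-1×II-2: Jj|JJ
⇒ J over [I-1,I-2,II-1,II-2,II-3,II-4,III-1]: 8 consistent
M/I-1 aff ·: Mm|MM
M/I-2 un ·: mm
M/II-1 aff I-1×I-2: Mm
M/II-2 ? ·: mm|Mm|MM
M/II-3 aff I-1×I-2: Mm
M/II-4 ? I-1×I-2: mm|Mm
M/III-1 aff II-1×II-2: Mm|MM
⇒ M over [I-1,I-2,II-1,II-2,II-3,II-4,III-1]: 15 consistent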